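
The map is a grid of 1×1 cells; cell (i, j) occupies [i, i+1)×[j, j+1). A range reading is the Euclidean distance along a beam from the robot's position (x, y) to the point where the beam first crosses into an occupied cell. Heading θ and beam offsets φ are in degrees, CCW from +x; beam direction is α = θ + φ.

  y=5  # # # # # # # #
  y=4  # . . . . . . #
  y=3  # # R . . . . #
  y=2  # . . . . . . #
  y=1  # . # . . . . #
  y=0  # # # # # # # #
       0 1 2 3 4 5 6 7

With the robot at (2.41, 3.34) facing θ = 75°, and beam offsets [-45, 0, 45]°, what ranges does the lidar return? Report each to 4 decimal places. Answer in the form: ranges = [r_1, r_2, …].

ranges = [3.3200, 1.7186, 1.9168]

beam 1: φ=-45°, α=30°
  direction (0.8660, 0.5000); cell (2,3); t to first gridline: x 0.6813, y 1.3200 (then +1.1547 / +2.0000)
    (3,3) via x @ 0.6813
    (3,4) via y @ 1.3200
    (4,4) via x @ 1.8360
    (5,4) via x @ 2.9907
    (5,5) via y @ 3.3200  # hit
  → r_1 = 3.3200
beam 2: φ=0°, α=75°
  direction (0.2588, 0.9659); cell (2,3); t to first gridline: x 2.2796, y 0.6833 (then +3.8637 / +1.0353)
    (2,4) via y @ 0.6833
    (2,5) via y @ 1.7186  # hit
  → r_2 = 1.7186
beam 3: φ=45°, α=120°
  direction (-0.5000, 0.8660); cell (2,3); t to first gridline: x 0.8200, y 0.7621 (then +2.0000 / +1.1547)
    (2,4) via y @ 0.7621
    (1,4) via x @ 0.8200
    (1,5) via y @ 1.9168  # hit
  → r_3 = 1.9168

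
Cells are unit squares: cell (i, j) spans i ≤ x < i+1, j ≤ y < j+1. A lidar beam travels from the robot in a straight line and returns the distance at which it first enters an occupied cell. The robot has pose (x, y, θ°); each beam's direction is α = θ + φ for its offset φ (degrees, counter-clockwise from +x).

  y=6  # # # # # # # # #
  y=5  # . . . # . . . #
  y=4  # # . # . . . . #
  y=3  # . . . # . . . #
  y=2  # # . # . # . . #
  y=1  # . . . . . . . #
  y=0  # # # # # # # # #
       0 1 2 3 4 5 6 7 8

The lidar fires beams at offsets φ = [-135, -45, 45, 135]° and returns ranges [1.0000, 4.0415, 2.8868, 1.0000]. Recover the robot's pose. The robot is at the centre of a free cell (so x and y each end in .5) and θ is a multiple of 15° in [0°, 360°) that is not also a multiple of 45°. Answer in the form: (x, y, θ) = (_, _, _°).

Candidates: 28 free-cell centres × 16 headings = 448 poses. Raycast each; keep the one whose scan matches to 4 dp.
  (6.5, 3.5, 165°): beam 1 = 1.7321 ≠ 1.0000 ✗
  (4.5, 1.5, 195°): beam 2 = 1.0000 ≠ 4.0415 ✗
  (5.5, 4.5, 195°): beam 1 = 1.7321 ≠ 1.0000 ✗
  …
  (5.5, 4.5, 345°): r_1=1.0000, r_2=4.0415, r_3=2.8868, r_4=1.0000 — all match ✓
Only this pose fits every beam.

(x, y, θ) = (5.5, 4.5, 345°)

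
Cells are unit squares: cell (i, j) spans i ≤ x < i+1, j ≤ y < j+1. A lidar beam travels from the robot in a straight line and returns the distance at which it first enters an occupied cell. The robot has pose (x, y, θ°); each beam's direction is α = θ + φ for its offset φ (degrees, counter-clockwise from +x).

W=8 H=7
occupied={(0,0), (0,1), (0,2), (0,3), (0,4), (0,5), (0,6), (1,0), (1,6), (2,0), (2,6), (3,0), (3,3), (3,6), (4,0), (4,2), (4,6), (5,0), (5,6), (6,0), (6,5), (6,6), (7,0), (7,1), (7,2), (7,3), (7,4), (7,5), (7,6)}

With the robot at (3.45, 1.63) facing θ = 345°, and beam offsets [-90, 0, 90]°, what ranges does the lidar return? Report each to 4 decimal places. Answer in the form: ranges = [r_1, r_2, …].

ranges = [0.6522, 2.4341, 1.4183]

beam 1: φ=-90°, α=255°
  dir = (cos 255°, sin 255°) = (-0.2588, -0.9659); from cell (3,1)
  next x-line at t=1.7387, next y-line at t=0.6522; Δt_x=3.8637, Δt_y=1.0353
    y: enter (3,0) at t=0.6522 ← occupied
  → r_1 = 0.6522
beam 2: φ=0°, α=345°
  dir = (cos 345°, sin 345°) = (0.9659, -0.2588); from cell (3,1)
  next x-line at t=0.5694, next y-line at t=2.4341; Δt_x=1.0353, Δt_y=3.8637
    x: enter (4,1) at t=0.5694
    x: enter (5,1) at t=1.6047
    y: enter (5,0) at t=2.4341 ← occupied
  → r_2 = 2.4341
beam 3: φ=90°, α=75°
  dir = (cos 75°, sin 75°) = (0.2588, 0.9659); from cell (3,1)
  next x-line at t=2.1250, next y-line at t=0.3831; Δt_x=3.8637, Δt_y=1.0353
    y: enter (3,2) at t=0.3831
    y: enter (3,3) at t=1.4183 ← occupied
  → r_3 = 1.4183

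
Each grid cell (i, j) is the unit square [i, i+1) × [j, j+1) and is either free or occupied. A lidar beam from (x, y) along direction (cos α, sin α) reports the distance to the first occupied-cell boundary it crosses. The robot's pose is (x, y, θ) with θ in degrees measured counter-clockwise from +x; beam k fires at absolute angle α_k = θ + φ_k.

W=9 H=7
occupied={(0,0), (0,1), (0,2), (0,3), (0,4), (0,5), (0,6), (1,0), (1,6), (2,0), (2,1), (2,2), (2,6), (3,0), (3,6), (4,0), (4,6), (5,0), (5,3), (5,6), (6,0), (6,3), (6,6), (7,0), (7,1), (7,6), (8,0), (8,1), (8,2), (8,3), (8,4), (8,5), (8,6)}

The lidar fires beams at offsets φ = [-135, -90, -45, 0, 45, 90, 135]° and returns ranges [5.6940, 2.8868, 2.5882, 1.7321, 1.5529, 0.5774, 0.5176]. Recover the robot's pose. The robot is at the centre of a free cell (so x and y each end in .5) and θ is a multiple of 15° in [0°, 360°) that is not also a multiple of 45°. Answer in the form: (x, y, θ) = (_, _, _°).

(x, y, θ) = (2.5, 3.5, 150°)

Candidates: 30 free-cell centres × 16 headings = 480 poses. Raycast each; keep the one whose scan matches to 4 dp.
  (5.5, 4.5, 255°): beam 1 = 1.7321 ≠ 5.6940 ✗
  (4.5, 4.5, 195°): beam 1 = 1.7321 ≠ 5.6940 ✗
  (1.5, 3.5, 105°): beam 1 = 1.0000 ≠ 5.6940 ✗
  …
  (2.5, 3.5, 150°): r_1=5.6940, r_2=2.8868, r_3=2.5882, r_4=1.7321, r_5=1.5529, r_6=0.5774, r_7=0.5176 — all match ✓
No second candidate reproduces the full scan.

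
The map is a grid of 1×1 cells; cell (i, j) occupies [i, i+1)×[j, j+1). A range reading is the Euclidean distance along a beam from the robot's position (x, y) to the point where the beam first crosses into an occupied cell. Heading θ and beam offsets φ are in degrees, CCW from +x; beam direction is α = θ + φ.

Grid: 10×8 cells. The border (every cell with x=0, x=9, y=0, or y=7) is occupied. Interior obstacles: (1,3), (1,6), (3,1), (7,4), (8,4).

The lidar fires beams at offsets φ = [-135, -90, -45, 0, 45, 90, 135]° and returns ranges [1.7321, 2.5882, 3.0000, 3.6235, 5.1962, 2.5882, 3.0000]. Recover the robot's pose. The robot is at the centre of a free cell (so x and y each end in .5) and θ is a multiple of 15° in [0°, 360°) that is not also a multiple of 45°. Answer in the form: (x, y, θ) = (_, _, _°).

(x, y, θ) = (4.5, 5.5, 255°)

Candidates: 43 free-cell centres × 16 headings = 688 poses. Raycast each; keep the one whose scan matches to 4 dp.
  (8.5, 3.5, 75°): beam 1 = 1.0000 ≠ 1.7321 ✗
  (5.5, 1.5, 105°): beam 1 = 1.0000 ≠ 1.7321 ✗
  (8.5, 3.5, 255°): beam 1 = 0.5774 ≠ 1.7321 ✗
  (1.5, 5.5, 345°): beam 1 = 0.5774 ≠ 1.7321 ✗
  (5.5, 2.5, 15°): beam 2 = 1.5529 ≠ 2.5882 ✗
  …
  (4.5, 5.5, 255°): r_1=1.7321, r_2=2.5882, r_3=3.0000, r_4=3.6235, r_5=5.1962, r_6=2.5882, r_7=3.0000 — all match ✓
No second candidate reproduces the full scan.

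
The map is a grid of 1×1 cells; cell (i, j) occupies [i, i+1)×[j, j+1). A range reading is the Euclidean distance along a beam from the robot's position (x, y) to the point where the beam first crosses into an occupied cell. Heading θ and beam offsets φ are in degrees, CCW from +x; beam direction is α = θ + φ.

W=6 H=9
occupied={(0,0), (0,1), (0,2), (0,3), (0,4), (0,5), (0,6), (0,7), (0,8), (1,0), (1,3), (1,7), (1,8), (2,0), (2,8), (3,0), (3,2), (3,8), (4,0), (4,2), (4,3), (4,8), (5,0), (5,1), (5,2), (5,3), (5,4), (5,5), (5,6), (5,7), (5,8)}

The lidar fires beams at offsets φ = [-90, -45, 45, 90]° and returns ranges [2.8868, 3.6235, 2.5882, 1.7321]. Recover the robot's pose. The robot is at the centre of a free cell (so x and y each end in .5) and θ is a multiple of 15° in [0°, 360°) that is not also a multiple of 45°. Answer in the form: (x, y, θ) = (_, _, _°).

Enumerate (i+0.5, j+0.5, θ) over the 23 free cells and 16 admissible headings. For each, cast all 4 beams and compare to the given ranges.
  (2.5, 1.5, 30°): beam 1 = 0.5774 ≠ 2.8868 ✗
  (4.5, 1.5, 105°): beam 1 = 0.5176 ≠ 2.8868 ✗
  (1.5, 5.5, 30°): beam 1 = 3.0000 ≠ 2.8868 ✗
  …
  (2.5, 6.5, 330°): r_1=2.8868, r_2=3.6235, r_3=2.5882, r_4=1.7321 — all match ✓
Unique over the lattice → pose = (2.5, 6.5, 330°).

(x, y, θ) = (2.5, 6.5, 330°)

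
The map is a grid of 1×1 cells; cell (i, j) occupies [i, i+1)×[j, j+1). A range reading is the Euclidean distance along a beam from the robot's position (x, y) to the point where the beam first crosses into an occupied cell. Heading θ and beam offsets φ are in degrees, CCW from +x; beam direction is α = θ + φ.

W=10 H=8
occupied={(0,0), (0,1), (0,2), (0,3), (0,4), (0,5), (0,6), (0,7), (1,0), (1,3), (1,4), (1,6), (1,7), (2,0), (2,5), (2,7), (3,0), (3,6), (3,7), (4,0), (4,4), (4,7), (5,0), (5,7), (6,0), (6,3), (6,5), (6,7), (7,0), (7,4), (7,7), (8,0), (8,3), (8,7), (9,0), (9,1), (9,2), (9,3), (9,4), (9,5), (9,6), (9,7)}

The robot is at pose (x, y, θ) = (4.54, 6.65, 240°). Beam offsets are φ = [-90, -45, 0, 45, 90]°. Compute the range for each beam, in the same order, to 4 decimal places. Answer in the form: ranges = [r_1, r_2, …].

beam 1: φ=-90°, α=150°
  d=(-0.8660,0.5000)  start (4,6)  tX=0.6235 tY=0.7000  stride 1/|dx|=1.1547 1/|dy|=2.0000
    cross x-line → (3,6), t=0.6235 (wall)
  → r_1 = 0.6235
beam 2: φ=-45°, α=195°
  d=(-0.9659,-0.2588)  start (4,6)  tX=0.5590 tY=2.5114  stride 1/|dx|=1.0353 1/|dy|=3.8637
    cross x-line → (3,6), t=0.5590 (wall)
  → r_2 = 0.5590
beam 3: φ=0°, α=240°
  d=(-0.5000,-0.8660)  start (4,6)  tX=1.0800 tY=0.7506  stride 1/|dx|=2.0000 1/|dy|=1.1547
    cross y-line → (4,5), t=0.7506
    cross x-line → (3,5), t=1.0800
    cross y-line → (3,4), t=1.9053
    cross y-line → (3,3), t=3.0600
    cross x-line → (2,3), t=3.0800
    cross y-line → (2,2), t=4.2147
    cross x-line → (1,2), t=5.0800
    cross y-line → (1,1), t=5.3694
    cross y-line → (1,0), t=6.5241 (wall)
  → r_3 = 6.5241
beam 4: φ=45°, α=285°
  d=(0.2588,-0.9659)  start (4,6)  tX=1.7773 tY=0.6729  stride 1/|dx|=3.8637 1/|dy|=1.0353
    cross y-line → (4,5), t=0.6729
    cross y-line → (4,4), t=1.7082 (wall)
  → r_4 = 1.7082
beam 5: φ=90°, α=330°
  d=(0.8660,-0.5000)  start (4,6)  tX=0.5312 tY=1.3000  stride 1/|dx|=1.1547 1/|dy|=2.0000
    cross x-line → (5,6), t=0.5312
    cross y-line → (5,5), t=1.3000
    cross x-line → (6,5), t=1.6859 (wall)
  → r_5 = 1.6859

ranges = [0.6235, 0.5590, 6.5241, 1.7082, 1.6859]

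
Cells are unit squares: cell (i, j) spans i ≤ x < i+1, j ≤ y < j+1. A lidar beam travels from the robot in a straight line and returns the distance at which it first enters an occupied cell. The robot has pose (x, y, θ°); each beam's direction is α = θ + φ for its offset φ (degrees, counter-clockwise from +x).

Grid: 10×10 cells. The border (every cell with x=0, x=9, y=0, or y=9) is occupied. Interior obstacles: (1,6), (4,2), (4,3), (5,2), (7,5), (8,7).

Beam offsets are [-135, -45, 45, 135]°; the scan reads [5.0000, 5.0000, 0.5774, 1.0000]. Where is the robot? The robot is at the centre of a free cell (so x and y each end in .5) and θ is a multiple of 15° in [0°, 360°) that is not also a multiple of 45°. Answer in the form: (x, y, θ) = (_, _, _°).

(x, y, θ) = (3.5, 8.5, 15°)

Enumerate (i+0.5, j+0.5, θ) over the 58 free cells and 16 admissible headings. For each, cast all 4 beams and compare to the given ranges.
  (8.5, 8.5, 60°): beam 1 = 0.5176 ≠ 5.0000 ✗
  (2.5, 4.5, 300°): beam 1 = 1.5529 ≠ 5.0000 ✗
  (2.5, 8.5, 330°): beam 1 = 1.5529 ≠ 5.0000 ✗
  (7.5, 6.5, 240°): beam 1 = 2.5882 ≠ 5.0000 ✗
  (2.5, 5.5, 150°): beam 1 = 5.7956 ≠ 5.0000 ✗
  …
  (3.5, 8.5, 15°): r_1=5.0000, r_2=5.0000, r_3=0.5774, r_4=1.0000 — all match ✓
No second candidate reproduces the full scan.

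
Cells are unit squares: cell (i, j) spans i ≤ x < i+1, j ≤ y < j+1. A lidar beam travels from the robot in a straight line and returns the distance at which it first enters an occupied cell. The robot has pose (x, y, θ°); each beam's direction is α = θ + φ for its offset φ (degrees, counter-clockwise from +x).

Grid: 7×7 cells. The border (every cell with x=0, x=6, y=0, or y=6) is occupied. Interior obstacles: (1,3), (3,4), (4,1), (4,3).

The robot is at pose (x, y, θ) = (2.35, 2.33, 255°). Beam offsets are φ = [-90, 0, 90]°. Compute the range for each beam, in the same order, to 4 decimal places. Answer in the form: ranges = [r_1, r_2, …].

ranges = [1.3976, 1.3769, 1.7082]

beam 1: φ=-90°, α=165°
  dir = (cos 165°, sin 165°) = (-0.9659, 0.2588); from cell (2,2)
  next x-line at t=0.3623, next y-line at t=2.5887; Δt_x=1.0353, Δt_y=3.8637
    x: enter (1,2) at t=0.3623
    x: enter (0,2) at t=1.3976 ← occupied
  → r_1 = 1.3976
beam 2: φ=0°, α=255°
  dir = (cos 255°, sin 255°) = (-0.2588, -0.9659); from cell (2,2)
  next x-line at t=1.3523, next y-line at t=0.3416; Δt_x=3.8637, Δt_y=1.0353
    y: enter (2,1) at t=0.3416
    x: enter (1,1) at t=1.3523
    y: enter (1,0) at t=1.3769 ← occupied
  → r_2 = 1.3769
beam 3: φ=90°, α=345°
  dir = (cos 345°, sin 345°) = (0.9659, -0.2588); from cell (2,2)
  next x-line at t=0.6729, next y-line at t=1.2750; Δt_x=1.0353, Δt_y=3.8637
    x: enter (3,2) at t=0.6729
    y: enter (3,1) at t=1.2750
    x: enter (4,1) at t=1.7082 ← occupied
  → r_3 = 1.7082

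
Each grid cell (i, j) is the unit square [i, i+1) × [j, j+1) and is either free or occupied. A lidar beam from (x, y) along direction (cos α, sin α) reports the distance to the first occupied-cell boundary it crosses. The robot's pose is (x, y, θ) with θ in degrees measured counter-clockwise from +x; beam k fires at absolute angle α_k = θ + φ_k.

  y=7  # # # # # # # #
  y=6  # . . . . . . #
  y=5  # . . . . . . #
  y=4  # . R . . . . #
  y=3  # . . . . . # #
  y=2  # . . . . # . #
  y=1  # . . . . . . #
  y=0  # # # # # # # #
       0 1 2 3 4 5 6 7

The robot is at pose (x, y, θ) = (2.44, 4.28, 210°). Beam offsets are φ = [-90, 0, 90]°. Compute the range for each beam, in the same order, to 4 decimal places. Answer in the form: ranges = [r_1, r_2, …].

ranges = [2.8800, 1.6628, 3.7874]

beam 1: φ=-90°, α=120°
  direction (-0.5000, 0.8660); cell (2,4); t to first gridline: x 0.8800, y 0.8314 (then +2.0000 / +1.1547)
    (2,5) via y @ 0.8314
    (1,5) via x @ 0.8800
    (1,6) via y @ 1.9861
    (0,6) via x @ 2.8800  # hit
  → r_1 = 2.8800
beam 2: φ=0°, α=210°
  direction (-0.8660, -0.5000); cell (2,4); t to first gridline: x 0.5081, y 0.5600 (then +1.1547 / +2.0000)
    (1,4) via x @ 0.5081
    (1,3) via y @ 0.5600
    (0,3) via x @ 1.6628  # hit
  → r_2 = 1.6628
beam 3: φ=90°, α=300°
  direction (0.5000, -0.8660); cell (2,4); t to first gridline: x 1.1200, y 0.3233 (then +2.0000 / +1.1547)
    (2,3) via y @ 0.3233
    (3,3) via x @ 1.1200
    (3,2) via y @ 1.4780
    (3,1) via y @ 2.6327
    (4,1) via x @ 3.1200
    (4,0) via y @ 3.7874  # hit
  → r_3 = 3.7874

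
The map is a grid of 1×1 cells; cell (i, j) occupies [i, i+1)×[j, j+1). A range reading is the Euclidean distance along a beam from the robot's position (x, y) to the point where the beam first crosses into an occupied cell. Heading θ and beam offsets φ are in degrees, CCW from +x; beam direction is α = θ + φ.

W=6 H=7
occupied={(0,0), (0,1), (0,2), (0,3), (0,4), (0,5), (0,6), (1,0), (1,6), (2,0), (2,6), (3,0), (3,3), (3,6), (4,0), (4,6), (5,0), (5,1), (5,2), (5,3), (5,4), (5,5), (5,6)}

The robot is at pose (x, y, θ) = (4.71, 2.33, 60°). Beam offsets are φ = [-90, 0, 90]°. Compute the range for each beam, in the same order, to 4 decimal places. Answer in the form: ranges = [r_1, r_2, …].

ranges = [0.3349, 0.5800, 1.3400]

beam 1: φ=-90°, α=330°
  direction (0.8660, -0.5000); cell (4,2); t to first gridline: x 0.3349, y 0.6600 (then +1.1547 / +2.0000)
    (5,2) via x @ 0.3349  # hit
  → r_1 = 0.3349
beam 2: φ=0°, α=60°
  direction (0.5000, 0.8660); cell (4,2); t to first gridline: x 0.5800, y 0.7736 (then +2.0000 / +1.1547)
    (5,2) via x @ 0.5800  # hit
  → r_2 = 0.5800
beam 3: φ=90°, α=150°
  direction (-0.8660, 0.5000); cell (4,2); t to first gridline: x 0.8198, y 1.3400 (then +1.1547 / +2.0000)
    (3,2) via x @ 0.8198
    (3,3) via y @ 1.3400  # hit
  → r_3 = 1.3400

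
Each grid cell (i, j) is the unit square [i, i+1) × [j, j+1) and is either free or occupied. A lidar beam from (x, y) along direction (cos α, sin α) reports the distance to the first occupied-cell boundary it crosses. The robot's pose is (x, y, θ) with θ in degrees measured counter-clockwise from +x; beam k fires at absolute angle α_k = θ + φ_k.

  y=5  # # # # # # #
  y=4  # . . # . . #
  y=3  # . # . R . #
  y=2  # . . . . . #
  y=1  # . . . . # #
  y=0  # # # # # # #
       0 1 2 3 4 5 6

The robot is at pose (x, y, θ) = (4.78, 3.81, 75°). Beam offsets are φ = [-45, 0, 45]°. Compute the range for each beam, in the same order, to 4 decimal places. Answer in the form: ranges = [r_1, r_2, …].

beam 1: φ=-45°, α=30°
  direction (0.8660, 0.5000); cell (4,3); t to first gridline: x 0.2540, y 0.3800 (then +1.1547 / +2.0000)
    (5,3) via x @ 0.2540
    (5,4) via y @ 0.3800
    (6,4) via x @ 1.4087  # hit
  → r_1 = 1.4087
beam 2: φ=0°, α=75°
  direction (0.2588, 0.9659); cell (4,3); t to first gridline: x 0.8500, y 0.1967 (then +3.8637 / +1.0353)
    (4,4) via y @ 0.1967
    (5,4) via x @ 0.8500
    (5,5) via y @ 1.2320  # hit
  → r_2 = 1.2320
beam 3: φ=45°, α=120°
  direction (-0.5000, 0.8660); cell (4,3); t to first gridline: x 1.5600, y 0.2194 (then +2.0000 / +1.1547)
    (4,4) via y @ 0.2194
    (4,5) via y @ 1.3741  # hit
  → r_3 = 1.3741

ranges = [1.4087, 1.2320, 1.3741]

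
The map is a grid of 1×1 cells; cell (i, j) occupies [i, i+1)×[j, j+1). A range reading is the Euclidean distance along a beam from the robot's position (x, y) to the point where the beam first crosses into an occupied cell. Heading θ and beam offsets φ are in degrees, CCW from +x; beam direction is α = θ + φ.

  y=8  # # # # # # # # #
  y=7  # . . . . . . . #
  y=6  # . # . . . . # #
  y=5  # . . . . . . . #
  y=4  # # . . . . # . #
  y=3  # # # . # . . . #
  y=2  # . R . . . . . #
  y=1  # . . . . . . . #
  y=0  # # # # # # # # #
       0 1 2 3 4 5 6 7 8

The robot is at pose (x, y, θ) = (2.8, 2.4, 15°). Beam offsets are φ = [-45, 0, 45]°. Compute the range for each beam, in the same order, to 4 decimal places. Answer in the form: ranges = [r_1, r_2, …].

ranges = [2.8000, 5.3834, 6.4663]

beam 1: φ=-45°, α=330°
  cosα=0.8660 sinα=-0.5000 | (2,2) | tMaxX 0.2309 tMaxY 0.8000 | tΔX 1.1547 tΔY 2.0000
    t=0.2309 [x] (3,2)
    t=0.8000 [y] (3,1)
    t=1.3856 [x] (4,1)
    t=2.5403 [x] (5,1)
    t=2.8000 [y] (5,0) — stop
  → r_1 = 2.8000
beam 2: φ=0°, α=15°
  cosα=0.9659 sinα=0.2588 | (2,2) | tMaxX 0.2071 tMaxY 2.3182 | tΔX 1.0353 tΔY 3.8637
    t=0.2071 [x] (3,2)
    t=1.2423 [x] (4,2)
    t=2.2776 [x] (5,2)
    t=2.3182 [y] (5,3)
    t=3.3129 [x] (6,3)
    t=4.3482 [x] (7,3)
    t=5.3834 [x] (8,3) — stop
  → r_2 = 5.3834
beam 3: φ=45°, α=60°
  cosα=0.5000 sinα=0.8660 | (2,2) | tMaxX 0.4000 tMaxY 0.6928 | tΔX 2.0000 tΔY 1.1547
    t=0.4000 [x] (3,2)
    t=0.6928 [y] (3,3)
    t=1.8475 [y] (3,4)
    t=2.4000 [x] (4,4)
    t=3.0022 [y] (4,5)
    t=4.1569 [y] (4,6)
    t=4.4000 [x] (5,6)
    t=5.3116 [y] (5,7)
    t=6.4000 [x] (6,7)
    t=6.4663 [y] (6,8) — stop
  → r_3 = 6.4663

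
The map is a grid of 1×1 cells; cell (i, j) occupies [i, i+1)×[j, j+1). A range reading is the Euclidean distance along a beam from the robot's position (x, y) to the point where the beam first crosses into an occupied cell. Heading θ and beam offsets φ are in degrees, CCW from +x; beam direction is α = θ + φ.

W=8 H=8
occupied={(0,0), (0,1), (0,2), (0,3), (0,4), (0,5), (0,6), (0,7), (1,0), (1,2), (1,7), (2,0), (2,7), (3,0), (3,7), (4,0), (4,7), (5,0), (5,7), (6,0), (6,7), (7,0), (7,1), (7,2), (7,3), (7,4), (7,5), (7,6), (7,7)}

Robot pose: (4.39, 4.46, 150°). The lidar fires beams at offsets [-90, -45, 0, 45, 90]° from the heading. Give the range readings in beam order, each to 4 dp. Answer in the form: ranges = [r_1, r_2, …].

beam 1: φ=-90°, α=60°
  cosα=0.5000 sinα=0.8660 | (4,4) | tMaxX 1.2200 tMaxY 0.6235 | tΔX 2.0000 tΔY 1.1547
    t=0.6235 [y] (4,5)
    t=1.2200 [x] (5,5)
    t=1.7782 [y] (5,6)
    t=2.9329 [y] (5,7) — stop
  → r_1 = 2.9329
beam 2: φ=-45°, α=105°
  cosα=-0.2588 sinα=0.9659 | (4,4) | tMaxX 1.5068 tMaxY 0.5590 | tΔX 3.8637 tΔY 1.0353
    t=0.5590 [y] (4,5)
    t=1.5068 [x] (3,5)
    t=1.5943 [y] (3,6)
    t=2.6296 [y] (3,7) — stop
  → r_2 = 2.6296
beam 3: φ=0°, α=150°
  cosα=-0.8660 sinα=0.5000 | (4,4) | tMaxX 0.4503 tMaxY 1.0800 | tΔX 1.1547 tΔY 2.0000
    t=0.4503 [x] (3,4)
    t=1.0800 [y] (3,5)
    t=1.6050 [x] (2,5)
    t=2.7597 [x] (1,5)
    t=3.0800 [y] (1,6)
    t=3.9144 [x] (0,6) — stop
  → r_3 = 3.9144
beam 4: φ=45°, α=195°
  cosα=-0.9659 sinα=-0.2588 | (4,4) | tMaxX 0.4038 tMaxY 1.7773 | tΔX 1.0353 tΔY 3.8637
    t=0.4038 [x] (3,4)
    t=1.4390 [x] (2,4)
    t=1.7773 [y] (2,3)
    t=2.4743 [x] (1,3)
    t=3.5096 [x] (0,3) — stop
  → r_4 = 3.5096
beam 5: φ=90°, α=240°
  cosα=-0.5000 sinα=-0.8660 | (4,4) | tMaxX 0.7800 tMaxY 0.5312 | tΔX 2.0000 tΔY 1.1547
    t=0.5312 [y] (4,3)
    t=0.7800 [x] (3,3)
    t=1.6859 [y] (3,2)
    t=2.7800 [x] (2,2)
    t=2.8406 [y] (2,1)
    t=3.9953 [y] (2,0) — stop
  → r_5 = 3.9953

ranges = [2.9329, 2.6296, 3.9144, 3.5096, 3.9953]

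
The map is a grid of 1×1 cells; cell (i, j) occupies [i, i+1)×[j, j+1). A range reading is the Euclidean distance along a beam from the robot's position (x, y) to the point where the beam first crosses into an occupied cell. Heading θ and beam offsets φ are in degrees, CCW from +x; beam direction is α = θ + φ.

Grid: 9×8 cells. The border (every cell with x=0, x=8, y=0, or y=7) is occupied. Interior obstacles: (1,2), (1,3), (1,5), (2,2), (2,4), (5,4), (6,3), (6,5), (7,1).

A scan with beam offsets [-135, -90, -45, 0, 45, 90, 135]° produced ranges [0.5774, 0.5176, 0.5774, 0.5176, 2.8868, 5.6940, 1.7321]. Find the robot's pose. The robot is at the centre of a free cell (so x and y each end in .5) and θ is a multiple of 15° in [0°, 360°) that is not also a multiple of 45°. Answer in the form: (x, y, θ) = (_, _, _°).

(x, y, θ) = (2.5, 5.5, 285°)

Candidates: 33 free-cell centres × 16 headings = 528 poses. Raycast each; keep the one whose scan matches to 4 dp.
  (3.5, 2.5, 165°): beam 1 = 2.8868 ≠ 0.5774 ✗
  (4.5, 3.5, 345°): beam 1 = 1.7321 ≠ 0.5774 ✗
  (4.5, 2.5, 300°): beam 1 = 1.5529 ≠ 0.5774 ✗
  (1.5, 4.5, 345°): beam 5 = 0.5774 ≠ 2.8868 ✗
  …
  (2.5, 5.5, 285°): r_1=0.5774, r_2=0.5176, r_3=0.5774, r_4=0.5176, r_5=2.8868, r_6=5.6940, r_7=1.7321 — all match ✓
Only this pose fits every beam.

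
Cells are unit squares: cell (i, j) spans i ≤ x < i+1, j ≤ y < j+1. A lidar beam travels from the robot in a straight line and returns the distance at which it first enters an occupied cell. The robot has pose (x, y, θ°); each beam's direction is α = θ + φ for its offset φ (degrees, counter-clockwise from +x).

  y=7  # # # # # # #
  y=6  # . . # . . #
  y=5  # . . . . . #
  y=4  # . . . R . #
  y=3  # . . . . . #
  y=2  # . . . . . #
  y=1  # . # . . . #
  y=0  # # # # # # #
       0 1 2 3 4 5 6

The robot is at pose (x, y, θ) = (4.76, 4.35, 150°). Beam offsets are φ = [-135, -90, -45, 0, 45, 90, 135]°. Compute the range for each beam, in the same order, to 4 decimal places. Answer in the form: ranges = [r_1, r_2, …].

beam 1: φ=-135°, α=15°
  d=(0.9659,0.2588)  start (4,4)  tX=0.2485 tY=2.5114  stride 1/|dx|=1.0353 1/|dy|=3.8637
    cross x-line → (5,4), t=0.2485
    cross x-line → (6,4), t=1.2837 (wall)
  → r_1 = 1.2837
beam 2: φ=-90°, α=60°
  d=(0.5000,0.8660)  start (4,4)  tX=0.4800 tY=0.7506  stride 1/|dx|=2.0000 1/|dy|=1.1547
    cross x-line → (5,4), t=0.4800
    cross y-line → (5,5), t=0.7506
    cross y-line → (5,6), t=1.9053
    cross x-line → (6,6), t=2.4800 (wall)
  → r_2 = 2.4800
beam 3: φ=-45°, α=105°
  d=(-0.2588,0.9659)  start (4,4)  tX=2.9364 tY=0.6729  stride 1/|dx|=3.8637 1/|dy|=1.0353
    cross y-line → (4,5), t=0.6729
    cross y-line → (4,6), t=1.7082
    cross y-line → (4,7), t=2.7435 (wall)
  → r_3 = 2.7435
beam 4: φ=0°, α=150°
  d=(-0.8660,0.5000)  start (4,4)  tX=0.8776 tY=1.3000  stride 1/|dx|=1.1547 1/|dy|=2.0000
    cross x-line → (3,4), t=0.8776
    cross y-line → (3,5), t=1.3000
    cross x-line → (2,5), t=2.0323
    cross x-line → (1,5), t=3.1870
    cross y-line → (1,6), t=3.3000
    cross x-line → (0,6), t=4.3417 (wall)
  → r_4 = 4.3417
beam 5: φ=45°, α=195°
  d=(-0.9659,-0.2588)  start (4,4)  tX=0.7868 tY=1.3523  stride 1/|dx|=1.0353 1/|dy|=3.8637
    cross x-line → (3,4), t=0.7868
    cross y-line → (3,3), t=1.3523
    cross x-line → (2,3), t=1.8221
    cross x-line → (1,3), t=2.8574
    cross x-line → (0,3), t=3.8926 (wall)
  → r_5 = 3.8926
beam 6: φ=90°, α=240°
  d=(-0.5000,-0.8660)  start (4,4)  tX=1.5200 tY=0.4041  stride 1/|dx|=2.0000 1/|dy|=1.1547
    cross y-line → (4,3), t=0.4041
    cross x-line → (3,3), t=1.5200
    cross y-line → (3,2), t=1.5588
    cross y-line → (3,1), t=2.7135
    cross x-line → (2,1), t=3.5200 (wall)
  → r_6 = 3.5200
beam 7: φ=135°, α=285°
  d=(0.2588,-0.9659)  start (4,4)  tX=0.9273 tY=0.3623  stride 1/|dx|=3.8637 1/|dy|=1.0353
    cross y-line → (4,3), t=0.3623
    cross x-line → (5,3), t=0.9273
    cross y-line → (5,2), t=1.3976
    cross y-line → (5,1), t=2.4329
    cross y-line → (5,0), t=3.4682 (wall)
  → r_7 = 3.4682

ranges = [1.2837, 2.4800, 2.7435, 4.3417, 3.8926, 3.5200, 3.4682]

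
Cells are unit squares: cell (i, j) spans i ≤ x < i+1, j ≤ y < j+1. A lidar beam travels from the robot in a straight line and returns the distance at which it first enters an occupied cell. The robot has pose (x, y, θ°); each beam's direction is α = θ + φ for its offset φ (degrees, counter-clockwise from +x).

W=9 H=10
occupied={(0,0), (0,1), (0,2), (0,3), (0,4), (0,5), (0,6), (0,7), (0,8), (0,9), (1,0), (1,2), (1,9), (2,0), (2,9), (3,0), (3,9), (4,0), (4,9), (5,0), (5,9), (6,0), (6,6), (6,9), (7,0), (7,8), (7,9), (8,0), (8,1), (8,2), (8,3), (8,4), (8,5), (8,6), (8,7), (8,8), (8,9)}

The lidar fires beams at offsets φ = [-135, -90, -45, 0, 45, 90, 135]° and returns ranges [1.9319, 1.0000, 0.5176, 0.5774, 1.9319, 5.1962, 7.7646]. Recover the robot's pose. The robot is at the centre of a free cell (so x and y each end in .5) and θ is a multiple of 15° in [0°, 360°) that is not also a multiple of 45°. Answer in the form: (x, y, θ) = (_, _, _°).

Candidates: 53 free-cell centres × 16 headings = 848 poses. Raycast each; keep the one whose scan matches to 4 dp.
  (3.5, 5.5, 195°): beam 1 = 4.0415 ≠ 1.9319 ✗
  (6.5, 8.5, 15°): beam 1 = 8.6603 ≠ 1.9319 ✗
  (2.5, 1.5, 330°): beam 1 = 1.5529 ≠ 1.9319 ✗
  …
  (3.5, 1.5, 300°): r_1=1.9319, r_2=1.0000, r_3=0.5176, r_4=0.5774, r_5=1.9319, r_6=5.1962, r_7=7.7646 — all match ✓
No second candidate reproduces the full scan.

(x, y, θ) = (3.5, 1.5, 300°)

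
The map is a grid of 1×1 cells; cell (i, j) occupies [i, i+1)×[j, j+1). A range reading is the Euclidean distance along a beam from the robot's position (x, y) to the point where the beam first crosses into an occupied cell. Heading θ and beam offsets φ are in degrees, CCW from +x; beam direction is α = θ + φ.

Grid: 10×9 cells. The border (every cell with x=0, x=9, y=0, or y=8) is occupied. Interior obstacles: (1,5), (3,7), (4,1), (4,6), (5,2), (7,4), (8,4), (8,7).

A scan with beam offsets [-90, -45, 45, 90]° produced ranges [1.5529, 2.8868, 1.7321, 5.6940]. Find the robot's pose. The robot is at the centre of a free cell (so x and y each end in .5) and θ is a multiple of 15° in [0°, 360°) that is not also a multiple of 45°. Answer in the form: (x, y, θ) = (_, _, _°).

(x, y, θ) = (6.5, 2.5, 15°)

Enumerate (i+0.5, j+0.5, θ) over the 48 free cells and 16 admissible headings. For each, cast all 4 beams and compare to the given ranges.
  (3.5, 3.5, 15°): beam 1 = 1.9319 ≠ 1.5529 ✗
  (4.5, 2.5, 165°): beam 1 = 5.6940 ≠ 1.5529 ✗
  (8.5, 1.5, 345°): beam 1 = 0.5176 ≠ 1.5529 ✗
  …
  (6.5, 2.5, 15°): r_1=1.5529, r_2=2.8868, r_3=1.7321, r_4=5.6940 — all match ✓
Only this pose fits every beam.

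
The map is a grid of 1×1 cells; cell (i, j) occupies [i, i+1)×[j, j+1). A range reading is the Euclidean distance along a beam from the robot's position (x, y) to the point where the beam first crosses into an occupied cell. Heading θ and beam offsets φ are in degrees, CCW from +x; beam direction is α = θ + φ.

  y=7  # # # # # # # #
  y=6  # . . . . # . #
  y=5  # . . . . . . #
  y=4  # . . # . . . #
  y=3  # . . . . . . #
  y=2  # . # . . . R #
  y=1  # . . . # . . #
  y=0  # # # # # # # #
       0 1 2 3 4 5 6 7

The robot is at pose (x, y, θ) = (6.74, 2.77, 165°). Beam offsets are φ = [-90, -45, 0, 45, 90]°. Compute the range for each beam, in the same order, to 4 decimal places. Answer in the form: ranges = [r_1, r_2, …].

beam 1: φ=-90°, α=75°
  dir = (cos 75°, sin 75°) = (0.2588, 0.9659); from cell (6,2)
  next x-line at t=1.0046, next y-line at t=0.2381; Δt_x=3.8637, Δt_y=1.0353
    y: enter (6,3) at t=0.2381
    x: enter (7,3) at t=1.0046 ← occupied
  → r_1 = 1.0046
beam 2: φ=-45°, α=120°
  dir = (cos 120°, sin 120°) = (-0.5000, 0.8660); from cell (6,2)
  next x-line at t=1.4800, next y-line at t=0.2656; Δt_x=2.0000, Δt_y=1.1547
    y: enter (6,3) at t=0.2656
    y: enter (6,4) at t=1.4203
    x: enter (5,4) at t=1.4800
    y: enter (5,5) at t=2.5750
    x: enter (4,5) at t=3.4800
    y: enter (4,6) at t=3.7297
    y: enter (4,7) at t=4.8844 ← occupied
  → r_2 = 4.8844
beam 3: φ=0°, α=165°
  dir = (cos 165°, sin 165°) = (-0.9659, 0.2588); from cell (6,2)
  next x-line at t=0.7661, next y-line at t=0.8887; Δt_x=1.0353, Δt_y=3.8637
    x: enter (5,2) at t=0.7661
    y: enter (5,3) at t=0.8887
    x: enter (4,3) at t=1.8014
    x: enter (3,3) at t=2.8367
    x: enter (2,3) at t=3.8719
    y: enter (2,4) at t=4.7524
    x: enter (1,4) at t=4.9072
    x: enter (0,4) at t=5.9425 ← occupied
  → r_3 = 5.9425
beam 4: φ=45°, α=210°
  dir = (cos 210°, sin 210°) = (-0.8660, -0.5000); from cell (6,2)
  next x-line at t=0.8545, next y-line at t=1.5400; Δt_x=1.1547, Δt_y=2.0000
    x: enter (5,2) at t=0.8545
    y: enter (5,1) at t=1.5400
    x: enter (4,1) at t=2.0092 ← occupied
  → r_4 = 2.0092
beam 5: φ=90°, α=255°
  dir = (cos 255°, sin 255°) = (-0.2588, -0.9659); from cell (6,2)
  next x-line at t=2.8591, next y-line at t=0.7972; Δt_x=3.8637, Δt_y=1.0353
    y: enter (6,1) at t=0.7972
    y: enter (6,0) at t=1.8324 ← occupied
  → r_5 = 1.8324

ranges = [1.0046, 4.8844, 5.9425, 2.0092, 1.8324]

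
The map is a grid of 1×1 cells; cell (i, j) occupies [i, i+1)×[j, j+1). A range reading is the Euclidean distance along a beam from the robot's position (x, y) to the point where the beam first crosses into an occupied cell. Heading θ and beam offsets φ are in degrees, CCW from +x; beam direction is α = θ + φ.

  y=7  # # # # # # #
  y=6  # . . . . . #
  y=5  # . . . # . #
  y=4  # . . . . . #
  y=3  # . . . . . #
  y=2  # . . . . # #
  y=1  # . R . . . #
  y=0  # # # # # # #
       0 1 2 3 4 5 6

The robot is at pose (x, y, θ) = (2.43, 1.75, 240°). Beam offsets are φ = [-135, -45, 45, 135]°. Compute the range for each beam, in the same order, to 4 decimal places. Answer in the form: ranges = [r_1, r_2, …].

ranges = [5.4352, 1.4804, 0.7765, 2.6607]

beam 1: φ=-135°, α=105°
  direction (-0.2588, 0.9659); cell (2,1); t to first gridline: x 1.6614, y 0.2588 (then +3.8637 / +1.0353)
    (2,2) via y @ 0.2588
    (2,3) via y @ 1.2941
    (1,3) via x @ 1.6614
    (1,4) via y @ 2.3294
    (1,5) via y @ 3.3646
    (1,6) via y @ 4.3999
    (1,7) via y @ 5.4352  # hit
  → r_1 = 5.4352
beam 2: φ=-45°, α=195°
  direction (-0.9659, -0.2588); cell (2,1); t to first gridline: x 0.4452, y 2.8978 (then +1.0353 / +3.8637)
    (1,1) via x @ 0.4452
    (0,1) via x @ 1.4804  # hit
  → r_2 = 1.4804
beam 3: φ=45°, α=285°
  direction (0.2588, -0.9659); cell (2,1); t to first gridline: x 2.2023, y 0.7765 (then +3.8637 / +1.0353)
    (2,0) via y @ 0.7765  # hit
  → r_3 = 0.7765
beam 4: φ=135°, α=15°
  direction (0.9659, 0.2588); cell (2,1); t to first gridline: x 0.5901, y 0.9659 (then +1.0353 / +3.8637)
    (3,1) via x @ 0.5901
    (3,2) via y @ 0.9659
    (4,2) via x @ 1.6254
    (5,2) via x @ 2.6607  # hit
  → r_4 = 2.6607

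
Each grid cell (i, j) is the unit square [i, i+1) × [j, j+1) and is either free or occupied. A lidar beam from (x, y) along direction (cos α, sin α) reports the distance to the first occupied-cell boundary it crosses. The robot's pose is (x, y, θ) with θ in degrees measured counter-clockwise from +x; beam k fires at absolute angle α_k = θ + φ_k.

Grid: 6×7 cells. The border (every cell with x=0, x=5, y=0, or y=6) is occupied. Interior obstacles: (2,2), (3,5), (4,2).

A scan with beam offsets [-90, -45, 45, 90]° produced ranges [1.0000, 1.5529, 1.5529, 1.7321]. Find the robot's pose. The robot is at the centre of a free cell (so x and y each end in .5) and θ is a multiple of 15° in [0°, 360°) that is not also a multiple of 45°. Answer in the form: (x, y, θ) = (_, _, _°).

Candidates: 17 free-cell centres × 16 headings = 272 poses. Raycast each; keep the one whose scan matches to 4 dp.
  (3.5, 4.5, 345°): beam 1 = 1.9319 ≠ 1.0000 ✗
  (3.5, 4.5, 120°): beam 1 = 1.7321 ≠ 1.0000 ✗
  (4.5, 5.5, 165°): beam 1 = 0.5176 ≠ 1.0000 ✗
  (3.5, 1.5, 300°): beam 2 = 0.5176 ≠ 1.5529 ✗
  …
  (2.5, 4.5, 120°): r_1=1.0000, r_2=1.5529, r_3=1.5529, r_4=1.7321 — all match ✓
Only this pose fits every beam.

(x, y, θ) = (2.5, 4.5, 120°)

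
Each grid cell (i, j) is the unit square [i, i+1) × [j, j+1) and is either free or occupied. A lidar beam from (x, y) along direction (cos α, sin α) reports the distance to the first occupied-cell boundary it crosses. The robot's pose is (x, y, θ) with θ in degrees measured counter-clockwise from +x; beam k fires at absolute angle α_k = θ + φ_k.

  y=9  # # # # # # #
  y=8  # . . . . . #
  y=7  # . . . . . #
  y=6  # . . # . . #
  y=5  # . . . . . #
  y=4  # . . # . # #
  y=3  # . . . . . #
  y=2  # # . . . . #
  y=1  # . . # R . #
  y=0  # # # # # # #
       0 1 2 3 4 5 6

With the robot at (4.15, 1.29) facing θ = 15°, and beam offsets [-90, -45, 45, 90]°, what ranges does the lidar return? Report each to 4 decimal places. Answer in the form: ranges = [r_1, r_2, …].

ranges = [0.3002, 0.5800, 3.1292, 0.5796]

beam 1: φ=-90°, α=285°
  direction (0.2588, -0.9659); cell (4,1); t to first gridline: x 3.2841, y 0.3002 (then +3.8637 / +1.0353)
    (4,0) via y @ 0.3002  # hit
  → r_1 = 0.3002
beam 2: φ=-45°, α=330°
  direction (0.8660, -0.5000); cell (4,1); t to first gridline: x 0.9815, y 0.5800 (then +1.1547 / +2.0000)
    (4,0) via y @ 0.5800  # hit
  → r_2 = 0.5800
beam 3: φ=45°, α=60°
  direction (0.5000, 0.8660); cell (4,1); t to first gridline: x 1.7000, y 0.8198 (then +2.0000 / +1.1547)
    (4,2) via y @ 0.8198
    (5,2) via x @ 1.7000
    (5,3) via y @ 1.9745
    (5,4) via y @ 3.1292  # hit
  → r_3 = 3.1292
beam 4: φ=90°, α=105°
  direction (-0.2588, 0.9659); cell (4,1); t to first gridline: x 0.5796, y 0.7350 (then +3.8637 / +1.0353)
    (3,1) via x @ 0.5796  # hit
  → r_4 = 0.5796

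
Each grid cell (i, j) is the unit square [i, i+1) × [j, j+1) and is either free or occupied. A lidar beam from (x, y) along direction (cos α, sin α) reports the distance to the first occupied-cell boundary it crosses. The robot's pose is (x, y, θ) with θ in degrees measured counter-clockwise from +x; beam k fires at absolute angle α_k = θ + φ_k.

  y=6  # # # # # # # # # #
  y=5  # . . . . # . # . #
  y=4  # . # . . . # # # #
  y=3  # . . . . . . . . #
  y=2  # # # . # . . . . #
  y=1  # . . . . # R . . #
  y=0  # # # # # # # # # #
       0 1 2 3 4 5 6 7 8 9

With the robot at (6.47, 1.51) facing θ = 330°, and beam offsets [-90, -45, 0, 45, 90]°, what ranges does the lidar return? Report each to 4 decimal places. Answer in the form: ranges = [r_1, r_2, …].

beam 1: φ=-90°, α=240°
  dir = (cos 240°, sin 240°) = (-0.5000, -0.8660); from cell (6,1)
  next x-line at t=0.9400, next y-line at t=0.5889; Δt_x=2.0000, Δt_y=1.1547
    y: enter (6,0) at t=0.5889 ← occupied
  → r_1 = 0.5889
beam 2: φ=-45°, α=285°
  dir = (cos 285°, sin 285°) = (0.2588, -0.9659); from cell (6,1)
  next x-line at t=2.0478, next y-line at t=0.5280; Δt_x=3.8637, Δt_y=1.0353
    y: enter (6,0) at t=0.5280 ← occupied
  → r_2 = 0.5280
beam 3: φ=0°, α=330°
  dir = (cos 330°, sin 330°) = (0.8660, -0.5000); from cell (6,1)
  next x-line at t=0.6120, next y-line at t=1.0200; Δt_x=1.1547, Δt_y=2.0000
    x: enter (7,1) at t=0.6120
    y: enter (7,0) at t=1.0200 ← occupied
  → r_3 = 1.0200
beam 4: φ=45°, α=15°
  dir = (cos 15°, sin 15°) = (0.9659, 0.2588); from cell (6,1)
  next x-line at t=0.5487, next y-line at t=1.8932; Δt_x=1.0353, Δt_y=3.8637
    x: enter (7,1) at t=0.5487
    x: enter (8,1) at t=1.5840
    y: enter (8,2) at t=1.8932
    x: enter (9,2) at t=2.6192 ← occupied
  → r_4 = 2.6192
beam 5: φ=90°, α=60°
  dir = (cos 60°, sin 60°) = (0.5000, 0.8660); from cell (6,1)
  next x-line at t=1.0600, next y-line at t=0.5658; Δt_x=2.0000, Δt_y=1.1547
    y: enter (6,2) at t=0.5658
    x: enter (7,2) at t=1.0600
    y: enter (7,3) at t=1.7205
    y: enter (7,4) at t=2.8752 ← occupied
  → r_5 = 2.8752

ranges = [0.5889, 0.5280, 1.0200, 2.6192, 2.8752]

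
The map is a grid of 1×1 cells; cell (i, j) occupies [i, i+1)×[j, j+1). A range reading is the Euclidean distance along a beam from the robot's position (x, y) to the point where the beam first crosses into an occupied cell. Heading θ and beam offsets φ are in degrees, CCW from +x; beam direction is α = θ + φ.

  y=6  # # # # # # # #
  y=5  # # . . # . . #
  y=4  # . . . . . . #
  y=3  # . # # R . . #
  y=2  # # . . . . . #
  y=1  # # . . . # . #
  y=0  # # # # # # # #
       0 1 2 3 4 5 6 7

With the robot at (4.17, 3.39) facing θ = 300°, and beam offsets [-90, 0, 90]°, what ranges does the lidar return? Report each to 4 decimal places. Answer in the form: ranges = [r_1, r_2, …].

beam 1: φ=-90°, α=210°
  cosα=-0.8660 sinα=-0.5000 | (4,3) | tMaxX 0.1963 tMaxY 0.7800 | tΔX 1.1547 tΔY 2.0000
    t=0.1963 [x] (3,3) — stop
  → r_1 = 0.1963
beam 2: φ=0°, α=300°
  cosα=0.5000 sinα=-0.8660 | (4,3) | tMaxX 1.6600 tMaxY 0.4503 | tΔX 2.0000 tΔY 1.1547
    t=0.4503 [y] (4,2)
    t=1.6050 [y] (4,1)
    t=1.6600 [x] (5,1) — stop
  → r_2 = 1.6600
beam 3: φ=90°, α=30°
  cosα=0.8660 sinα=0.5000 | (4,3) | tMaxX 0.9584 tMaxY 1.2200 | tΔX 1.1547 tΔY 2.0000
    t=0.9584 [x] (5,3)
    t=1.2200 [y] (5,4)
    t=2.1131 [x] (6,4)
    t=3.2200 [y] (6,5)
    t=3.2678 [x] (7,5) — stop
  → r_3 = 3.2678

ranges = [0.1963, 1.6600, 3.2678]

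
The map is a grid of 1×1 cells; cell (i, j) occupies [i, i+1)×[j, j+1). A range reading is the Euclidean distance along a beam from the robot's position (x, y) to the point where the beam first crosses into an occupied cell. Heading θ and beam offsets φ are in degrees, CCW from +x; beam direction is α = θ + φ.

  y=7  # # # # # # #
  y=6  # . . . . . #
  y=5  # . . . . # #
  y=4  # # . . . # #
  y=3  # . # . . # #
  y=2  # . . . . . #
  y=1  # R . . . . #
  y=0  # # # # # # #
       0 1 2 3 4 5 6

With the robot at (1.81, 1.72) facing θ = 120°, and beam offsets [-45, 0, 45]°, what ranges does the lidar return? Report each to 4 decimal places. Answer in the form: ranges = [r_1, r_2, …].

ranges = [1.3252, 1.6200, 0.8386]

beam 1: φ=-45°, α=75°
  cosα=0.2588 sinα=0.9659 | (1,1) | tMaxX 0.7341 tMaxY 0.2899 | tΔX 3.8637 tΔY 1.0353
    t=0.2899 [y] (1,2)
    t=0.7341 [x] (2,2)
    t=1.3252 [y] (2,3) — stop
  → r_1 = 1.3252
beam 2: φ=0°, α=120°
  cosα=-0.5000 sinα=0.8660 | (1,1) | tMaxX 1.6200 tMaxY 0.3233 | tΔX 2.0000 tΔY 1.1547
    t=0.3233 [y] (1,2)
    t=1.4780 [y] (1,3)
    t=1.6200 [x] (0,3) — stop
  → r_2 = 1.6200
beam 3: φ=45°, α=165°
  cosα=-0.9659 sinα=0.2588 | (1,1) | tMaxX 0.8386 tMaxY 1.0818 | tΔX 1.0353 tΔY 3.8637
    t=0.8386 [x] (0,1) — stop
  → r_3 = 0.8386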